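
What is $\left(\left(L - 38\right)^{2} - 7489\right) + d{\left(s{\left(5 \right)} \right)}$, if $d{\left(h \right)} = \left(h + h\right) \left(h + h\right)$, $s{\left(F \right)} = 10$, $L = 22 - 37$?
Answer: $-4280$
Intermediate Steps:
$L = -15$
$d{\left(h \right)} = 4 h^{2}$ ($d{\left(h \right)} = 2 h 2 h = 4 h^{2}$)
$\left(\left(L - 38\right)^{2} - 7489\right) + d{\left(s{\left(5 \right)} \right)} = \left(\left(-15 - 38\right)^{2} - 7489\right) + 4 \cdot 10^{2} = \left(\left(-53\right)^{2} - 7489\right) + 4 \cdot 100 = \left(2809 - 7489\right) + 400 = -4680 + 400 = -4280$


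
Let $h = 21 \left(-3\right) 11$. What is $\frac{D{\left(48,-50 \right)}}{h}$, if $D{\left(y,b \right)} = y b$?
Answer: $\frac{800}{231} \approx 3.4632$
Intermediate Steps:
$h = -693$ ($h = \left(-63\right) 11 = -693$)
$D{\left(y,b \right)} = b y$
$\frac{D{\left(48,-50 \right)}}{h} = \frac{\left(-50\right) 48}{-693} = \left(-2400\right) \left(- \frac{1}{693}\right) = \frac{800}{231}$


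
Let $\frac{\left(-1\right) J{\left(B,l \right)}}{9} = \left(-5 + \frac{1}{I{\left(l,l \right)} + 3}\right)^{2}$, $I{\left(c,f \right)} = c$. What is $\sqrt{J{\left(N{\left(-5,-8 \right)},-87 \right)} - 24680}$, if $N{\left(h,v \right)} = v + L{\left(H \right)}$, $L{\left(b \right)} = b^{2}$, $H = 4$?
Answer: $\frac{i \sqrt{19526361}}{28} \approx 157.82 i$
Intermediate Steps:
$N{\left(h,v \right)} = 16 + v$ ($N{\left(h,v \right)} = v + 4^{2} = v + 16 = 16 + v$)
$J{\left(B,l \right)} = - 9 \left(-5 + \frac{1}{3 + l}\right)^{2}$ ($J{\left(B,l \right)} = - 9 \left(-5 + \frac{1}{l + 3}\right)^{2} = - 9 \left(-5 + \frac{1}{3 + l}\right)^{2}$)
$\sqrt{J{\left(N{\left(-5,-8 \right)},-87 \right)} - 24680} = \sqrt{- \frac{9 \left(14 + 5 \left(-87\right)\right)^{2}}{\left(3 - 87\right)^{2}} - 24680} = \sqrt{- \frac{9 \left(14 - 435\right)^{2}}{7056} - 24680} = \sqrt{\left(-9\right) \frac{1}{7056} \left(-421\right)^{2} - 24680} = \sqrt{\left(-9\right) \frac{1}{7056} \cdot 177241 - 24680} = \sqrt{- \frac{177241}{784} - 24680} = \sqrt{- \frac{19526361}{784}} = \frac{i \sqrt{19526361}}{28}$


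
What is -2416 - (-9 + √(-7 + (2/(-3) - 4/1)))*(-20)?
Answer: -2596 + 20*I*√105/3 ≈ -2596.0 + 68.313*I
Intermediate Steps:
-2416 - (-9 + √(-7 + (2/(-3) - 4/1)))*(-20) = -2416 - (-9 + √(-7 + (2*(-⅓) - 4*1)))*(-20) = -2416 - (-9 + √(-7 + (-⅔ - 4)))*(-20) = -2416 - (-9 + √(-7 - 14/3))*(-20) = -2416 - (-9 + √(-35/3))*(-20) = -2416 - (-9 + I*√105/3)*(-20) = -2416 - (180 - 20*I*√105/3) = -2416 + (-180 + 20*I*√105/3) = -2596 + 20*I*√105/3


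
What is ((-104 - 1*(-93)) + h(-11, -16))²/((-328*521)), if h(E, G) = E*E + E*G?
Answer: -20449/42722 ≈ -0.47865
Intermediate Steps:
h(E, G) = E² + E*G
((-104 - 1*(-93)) + h(-11, -16))²/((-328*521)) = ((-104 - 1*(-93)) - 11*(-11 - 16))²/((-328*521)) = ((-104 + 93) - 11*(-27))²/(-170888) = (-11 + 297)²*(-1/170888) = 286²*(-1/170888) = 81796*(-1/170888) = -20449/42722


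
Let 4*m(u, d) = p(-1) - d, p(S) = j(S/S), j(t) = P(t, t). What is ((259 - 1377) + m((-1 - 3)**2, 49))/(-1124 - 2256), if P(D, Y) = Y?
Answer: 113/338 ≈ 0.33432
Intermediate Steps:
j(t) = t
p(S) = 1 (p(S) = S/S = 1)
m(u, d) = 1/4 - d/4 (m(u, d) = (1 - d)/4 = 1/4 - d/4)
((259 - 1377) + m((-1 - 3)**2, 49))/(-1124 - 2256) = ((259 - 1377) + (1/4 - 1/4*49))/(-1124 - 2256) = (-1118 + (1/4 - 49/4))/(-3380) = (-1118 - 12)*(-1/3380) = -1130*(-1/3380) = 113/338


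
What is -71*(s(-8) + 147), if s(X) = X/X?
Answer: -10508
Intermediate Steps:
s(X) = 1
-71*(s(-8) + 147) = -71*(1 + 147) = -71*148 = -10508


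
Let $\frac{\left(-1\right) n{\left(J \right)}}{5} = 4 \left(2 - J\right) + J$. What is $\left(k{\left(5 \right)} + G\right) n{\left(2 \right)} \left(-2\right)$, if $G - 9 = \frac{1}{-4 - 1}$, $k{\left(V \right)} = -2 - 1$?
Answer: $116$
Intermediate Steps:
$k{\left(V \right)} = -3$ ($k{\left(V \right)} = -2 - 1 = -3$)
$G = \frac{44}{5}$ ($G = 9 + \frac{1}{-4 - 1} = 9 + \frac{1}{-5} = 9 - \frac{1}{5} = \frac{44}{5} \approx 8.8$)
$n{\left(J \right)} = -40 + 15 J$ ($n{\left(J \right)} = - 5 \left(4 \left(2 - J\right) + J\right) = - 5 \left(\left(8 - 4 J\right) + J\right) = - 5 \left(8 - 3 J\right) = -40 + 15 J$)
$\left(k{\left(5 \right)} + G\right) n{\left(2 \right)} \left(-2\right) = \left(-3 + \frac{44}{5}\right) \left(-40 + 15 \cdot 2\right) \left(-2\right) = \frac{29 \left(-40 + 30\right)}{5} \left(-2\right) = \frac{29}{5} \left(-10\right) \left(-2\right) = \left(-58\right) \left(-2\right) = 116$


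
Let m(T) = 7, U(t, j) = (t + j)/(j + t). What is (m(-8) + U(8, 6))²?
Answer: 64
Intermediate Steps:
U(t, j) = 1 (U(t, j) = (j + t)/(j + t) = 1)
(m(-8) + U(8, 6))² = (7 + 1)² = 8² = 64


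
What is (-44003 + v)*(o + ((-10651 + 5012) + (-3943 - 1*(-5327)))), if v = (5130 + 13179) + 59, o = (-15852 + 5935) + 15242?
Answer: -27429450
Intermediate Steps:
o = 5325 (o = -9917 + 15242 = 5325)
v = 18368 (v = 18309 + 59 = 18368)
(-44003 + v)*(o + ((-10651 + 5012) + (-3943 - 1*(-5327)))) = (-44003 + 18368)*(5325 + ((-10651 + 5012) + (-3943 - 1*(-5327)))) = -25635*(5325 + (-5639 + (-3943 + 5327))) = -25635*(5325 + (-5639 + 1384)) = -25635*(5325 - 4255) = -25635*1070 = -27429450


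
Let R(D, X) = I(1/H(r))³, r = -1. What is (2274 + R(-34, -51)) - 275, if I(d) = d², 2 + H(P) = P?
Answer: 1457272/729 ≈ 1999.0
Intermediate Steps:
H(P) = -2 + P
R(D, X) = 1/729 (R(D, X) = ((1/(-2 - 1))²)³ = ((1/(-3))²)³ = ((-⅓)²)³ = (⅑)³ = 1/729)
(2274 + R(-34, -51)) - 275 = (2274 + 1/729) - 275 = 1657747/729 - 275 = 1457272/729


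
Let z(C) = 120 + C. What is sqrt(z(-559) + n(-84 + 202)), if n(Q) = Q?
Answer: I*sqrt(321) ≈ 17.916*I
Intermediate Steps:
sqrt(z(-559) + n(-84 + 202)) = sqrt((120 - 559) + (-84 + 202)) = sqrt(-439 + 118) = sqrt(-321) = I*sqrt(321)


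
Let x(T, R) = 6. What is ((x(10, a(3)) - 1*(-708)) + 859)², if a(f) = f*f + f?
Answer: 2474329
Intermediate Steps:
a(f) = f + f² (a(f) = f² + f = f + f²)
((x(10, a(3)) - 1*(-708)) + 859)² = ((6 - 1*(-708)) + 859)² = ((6 + 708) + 859)² = (714 + 859)² = 1573² = 2474329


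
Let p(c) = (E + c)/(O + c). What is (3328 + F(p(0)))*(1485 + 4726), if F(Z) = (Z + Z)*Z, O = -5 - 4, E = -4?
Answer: 1674485600/81 ≈ 2.0673e+7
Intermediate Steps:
O = -9
p(c) = (-4 + c)/(-9 + c)
F(Z) = 2*Z² (F(Z) = (2*Z)*Z = 2*Z²)
(3328 + F(p(0)))*(1485 + 4726) = (3328 + 2*((-4 + 0)/(-9 + 0))²)*(1485 + 4726) = (3328 + 2*(-4/(-9))²)*6211 = (3328 + 2*(-⅑*(-4))²)*6211 = (3328 + 2*(4/9)²)*6211 = (3328 + 2*(16/81))*6211 = (3328 + 32/81)*6211 = (269600/81)*6211 = 1674485600/81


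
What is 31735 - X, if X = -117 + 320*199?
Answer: -31828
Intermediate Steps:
X = 63563 (X = -117 + 63680 = 63563)
31735 - X = 31735 - 1*63563 = 31735 - 63563 = -31828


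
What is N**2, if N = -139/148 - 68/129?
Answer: 783720025/364504464 ≈ 2.1501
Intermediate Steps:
N = -27995/19092 (N = -139*1/148 - 68*1/129 = -139/148 - 68/129 = -27995/19092 ≈ -1.4663)
N**2 = (-27995/19092)**2 = 783720025/364504464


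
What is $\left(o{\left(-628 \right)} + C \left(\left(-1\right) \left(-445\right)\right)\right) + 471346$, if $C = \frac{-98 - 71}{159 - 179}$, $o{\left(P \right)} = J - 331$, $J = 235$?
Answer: $\frac{1900041}{4} \approx 4.7501 \cdot 10^{5}$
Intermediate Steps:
$o{\left(P \right)} = -96$ ($o{\left(P \right)} = 235 - 331 = -96$)
$C = \frac{169}{20}$ ($C = - \frac{169}{-20} = \left(-169\right) \left(- \frac{1}{20}\right) = \frac{169}{20} \approx 8.45$)
$\left(o{\left(-628 \right)} + C \left(\left(-1\right) \left(-445\right)\right)\right) + 471346 = \left(-96 + \frac{169 \left(\left(-1\right) \left(-445\right)\right)}{20}\right) + 471346 = \left(-96 + \frac{169}{20} \cdot 445\right) + 471346 = \left(-96 + \frac{15041}{4}\right) + 471346 = \frac{14657}{4} + 471346 = \frac{1900041}{4}$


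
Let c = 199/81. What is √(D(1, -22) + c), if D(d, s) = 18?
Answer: √1657/9 ≈ 4.5229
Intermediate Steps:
c = 199/81 (c = 199*(1/81) = 199/81 ≈ 2.4568)
√(D(1, -22) + c) = √(18 + 199/81) = √(1657/81) = √1657/9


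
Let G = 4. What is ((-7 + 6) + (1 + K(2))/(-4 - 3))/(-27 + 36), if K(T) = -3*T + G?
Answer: -2/21 ≈ -0.095238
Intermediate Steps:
K(T) = 4 - 3*T (K(T) = -3*T + 4 = 4 - 3*T)
((-7 + 6) + (1 + K(2))/(-4 - 3))/(-27 + 36) = ((-7 + 6) + (1 + (4 - 3*2))/(-4 - 3))/(-27 + 36) = (-1 + (1 + (4 - 6))/(-7))/9 = (-1 + (1 - 2)*(-1/7))/9 = (-1 - 1*(-1/7))/9 = (-1 + 1/7)/9 = (1/9)*(-6/7) = -2/21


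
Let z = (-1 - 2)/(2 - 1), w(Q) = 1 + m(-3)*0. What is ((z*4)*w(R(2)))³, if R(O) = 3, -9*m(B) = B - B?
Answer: -1728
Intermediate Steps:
m(B) = 0 (m(B) = -(B - B)/9 = -⅑*0 = 0)
w(Q) = 1 (w(Q) = 1 + 0*0 = 1 + 0 = 1)
z = -3 (z = -3/1 = -3*1 = -3)
((z*4)*w(R(2)))³ = (-3*4*1)³ = (-12*1)³ = (-12)³ = -1728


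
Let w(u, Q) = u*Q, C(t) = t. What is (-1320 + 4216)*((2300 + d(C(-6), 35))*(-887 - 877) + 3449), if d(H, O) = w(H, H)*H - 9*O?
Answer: -9027026032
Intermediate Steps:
w(u, Q) = Q*u
d(H, O) = H**3 - 9*O (d(H, O) = (H*H)*H - 9*O = H**2*H - 9*O = H**3 - 9*O)
(-1320 + 4216)*((2300 + d(C(-6), 35))*(-887 - 877) + 3449) = (-1320 + 4216)*((2300 + ((-6)**3 - 9*35))*(-887 - 877) + 3449) = 2896*((2300 + (-216 - 315))*(-1764) + 3449) = 2896*((2300 - 531)*(-1764) + 3449) = 2896*(1769*(-1764) + 3449) = 2896*(-3120516 + 3449) = 2896*(-3117067) = -9027026032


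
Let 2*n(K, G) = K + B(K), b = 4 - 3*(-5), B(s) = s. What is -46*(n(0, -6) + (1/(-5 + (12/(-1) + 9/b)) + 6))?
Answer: -42895/157 ≈ -273.22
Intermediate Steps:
b = 19 (b = 4 + 15 = 19)
n(K, G) = K (n(K, G) = (K + K)/2 = (2*K)/2 = K)
-46*(n(0, -6) + (1/(-5 + (12/(-1) + 9/b)) + 6)) = -46*(0 + (1/(-5 + (12/(-1) + 9/19)) + 6)) = -46*(0 + (1/(-5 + (12*(-1) + 9*(1/19))) + 6)) = -46*(0 + (1/(-5 + (-12 + 9/19)) + 6)) = -46*(0 + (1/(-5 - 219/19) + 6)) = -46*(0 + (1/(-314/19) + 6)) = -46*(0 + (-19/314 + 6)) = -46*(0 + 1865/314) = -46*1865/314 = -42895/157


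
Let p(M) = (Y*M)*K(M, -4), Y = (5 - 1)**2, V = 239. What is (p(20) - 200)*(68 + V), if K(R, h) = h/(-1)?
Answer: 331560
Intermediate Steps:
Y = 16 (Y = 4**2 = 16)
K(R, h) = -h (K(R, h) = h*(-1) = -h)
p(M) = 64*M (p(M) = (16*M)*(-1*(-4)) = (16*M)*4 = 64*M)
(p(20) - 200)*(68 + V) = (64*20 - 200)*(68 + 239) = (1280 - 200)*307 = 1080*307 = 331560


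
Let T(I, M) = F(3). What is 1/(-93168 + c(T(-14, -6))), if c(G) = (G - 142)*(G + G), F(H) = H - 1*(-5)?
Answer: -1/95312 ≈ -1.0492e-5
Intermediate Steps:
F(H) = 5 + H (F(H) = H + 5 = 5 + H)
T(I, M) = 8 (T(I, M) = 5 + 3 = 8)
c(G) = 2*G*(-142 + G) (c(G) = (-142 + G)*(2*G) = 2*G*(-142 + G))
1/(-93168 + c(T(-14, -6))) = 1/(-93168 + 2*8*(-142 + 8)) = 1/(-93168 + 2*8*(-134)) = 1/(-93168 - 2144) = 1/(-95312) = -1/95312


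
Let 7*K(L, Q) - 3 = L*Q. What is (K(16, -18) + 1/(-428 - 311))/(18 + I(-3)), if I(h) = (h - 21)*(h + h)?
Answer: -105311/419013 ≈ -0.25133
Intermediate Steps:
I(h) = 2*h*(-21 + h) (I(h) = (-21 + h)*(2*h) = 2*h*(-21 + h))
K(L, Q) = 3/7 + L*Q/7 (K(L, Q) = 3/7 + (L*Q)/7 = 3/7 + L*Q/7)
(K(16, -18) + 1/(-428 - 311))/(18 + I(-3)) = ((3/7 + (⅐)*16*(-18)) + 1/(-428 - 311))/(18 + 2*(-3)*(-21 - 3)) = ((3/7 - 288/7) + 1/(-739))/(18 + 2*(-3)*(-24)) = (-285/7 - 1/739)/(18 + 144) = -210622/5173/162 = -210622/5173*1/162 = -105311/419013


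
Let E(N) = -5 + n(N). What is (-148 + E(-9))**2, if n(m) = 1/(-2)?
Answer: 94249/4 ≈ 23562.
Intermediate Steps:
n(m) = -1/2
E(N) = -11/2 (E(N) = -5 - 1/2 = -11/2)
(-148 + E(-9))**2 = (-148 - 11/2)**2 = (-307/2)**2 = 94249/4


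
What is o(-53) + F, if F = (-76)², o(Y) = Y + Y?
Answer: 5670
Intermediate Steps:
o(Y) = 2*Y
F = 5776
o(-53) + F = 2*(-53) + 5776 = -106 + 5776 = 5670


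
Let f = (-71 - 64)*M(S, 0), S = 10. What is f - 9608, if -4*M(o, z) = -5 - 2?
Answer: -39377/4 ≈ -9844.3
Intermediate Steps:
M(o, z) = 7/4 (M(o, z) = -(-5 - 2)/4 = -¼*(-7) = 7/4)
f = -945/4 (f = (-71 - 64)*(7/4) = -135*7/4 = -945/4 ≈ -236.25)
f - 9608 = -945/4 - 9608 = -39377/4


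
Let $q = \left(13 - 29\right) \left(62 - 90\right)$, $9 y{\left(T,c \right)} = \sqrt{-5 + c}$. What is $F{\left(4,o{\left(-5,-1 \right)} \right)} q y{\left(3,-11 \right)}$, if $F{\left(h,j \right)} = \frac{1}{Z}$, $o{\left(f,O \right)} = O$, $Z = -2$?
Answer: $- \frac{896 i}{9} \approx - 99.556 i$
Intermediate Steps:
$y{\left(T,c \right)} = \frac{\sqrt{-5 + c}}{9}$
$F{\left(h,j \right)} = - \frac{1}{2}$ ($F{\left(h,j \right)} = \frac{1}{-2} = - \frac{1}{2}$)
$q = 448$ ($q = \left(-16\right) \left(-28\right) = 448$)
$F{\left(4,o{\left(-5,-1 \right)} \right)} q y{\left(3,-11 \right)} = \left(- \frac{1}{2}\right) 448 \frac{\sqrt{-5 - 11}}{9} = - 224 \frac{\sqrt{-16}}{9} = - 224 \frac{4 i}{9} = - \frac{896 i}{9}$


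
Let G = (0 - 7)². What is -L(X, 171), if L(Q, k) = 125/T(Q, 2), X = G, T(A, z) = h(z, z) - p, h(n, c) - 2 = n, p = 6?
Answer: 125/2 ≈ 62.500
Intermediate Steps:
h(n, c) = 2 + n
G = 49 (G = (-7)² = 49)
T(A, z) = -4 + z (T(A, z) = (2 + z) - 1*6 = (2 + z) - 6 = -4 + z)
X = 49
L(Q, k) = -125/2 (L(Q, k) = 125/(-4 + 2) = 125/(-2) = 125*(-½) = -125/2)
-L(X, 171) = -1*(-125/2) = 125/2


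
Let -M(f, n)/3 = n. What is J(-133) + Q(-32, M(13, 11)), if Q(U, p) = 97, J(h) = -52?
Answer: 45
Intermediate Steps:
M(f, n) = -3*n
J(-133) + Q(-32, M(13, 11)) = -52 + 97 = 45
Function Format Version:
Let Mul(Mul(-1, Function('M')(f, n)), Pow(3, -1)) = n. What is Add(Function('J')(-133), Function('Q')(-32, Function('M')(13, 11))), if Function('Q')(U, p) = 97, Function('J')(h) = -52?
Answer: 45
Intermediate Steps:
Function('M')(f, n) = Mul(-3, n)
Add(Function('J')(-133), Function('Q')(-32, Function('M')(13, 11))) = Add(-52, 97) = 45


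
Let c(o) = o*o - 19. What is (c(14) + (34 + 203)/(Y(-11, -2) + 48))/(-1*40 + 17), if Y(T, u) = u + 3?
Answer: -8910/1127 ≈ -7.9059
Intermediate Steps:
Y(T, u) = 3 + u
c(o) = -19 + o² (c(o) = o² - 19 = -19 + o²)
(c(14) + (34 + 203)/(Y(-11, -2) + 48))/(-1*40 + 17) = ((-19 + 14²) + (34 + 203)/((3 - 2) + 48))/(-1*40 + 17) = ((-19 + 196) + 237/(1 + 48))/(-40 + 17) = (177 + 237/49)/(-23) = (177 + 237*(1/49))*(-1/23) = (177 + 237/49)*(-1/23) = (8910/49)*(-1/23) = -8910/1127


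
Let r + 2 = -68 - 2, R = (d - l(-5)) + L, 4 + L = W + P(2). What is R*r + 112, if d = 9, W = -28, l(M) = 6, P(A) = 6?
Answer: 1768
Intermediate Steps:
L = -26 (L = -4 + (-28 + 6) = -4 - 22 = -26)
R = -23 (R = (9 - 1*6) - 26 = (9 - 6) - 26 = 3 - 26 = -23)
r = -72 (r = -2 + (-68 - 2) = -2 - 70 = -72)
R*r + 112 = -23*(-72) + 112 = 1656 + 112 = 1768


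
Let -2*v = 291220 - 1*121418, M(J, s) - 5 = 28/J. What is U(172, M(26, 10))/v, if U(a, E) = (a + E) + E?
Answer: -2394/1103713 ≈ -0.0021690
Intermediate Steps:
M(J, s) = 5 + 28/J
U(a, E) = a + 2*E (U(a, E) = (E + a) + E = a + 2*E)
v = -84901 (v = -(291220 - 1*121418)/2 = -(291220 - 121418)/2 = -½*169802 = -84901)
U(172, M(26, 10))/v = (172 + 2*(5 + 28/26))/(-84901) = (172 + 2*(5 + 28*(1/26)))*(-1/84901) = (172 + 2*(5 + 14/13))*(-1/84901) = (172 + 2*(79/13))*(-1/84901) = (172 + 158/13)*(-1/84901) = (2394/13)*(-1/84901) = -2394/1103713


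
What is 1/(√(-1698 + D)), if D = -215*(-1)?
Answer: -I*√1483/1483 ≈ -0.025967*I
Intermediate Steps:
D = 215
1/(√(-1698 + D)) = 1/(√(-1698 + 215)) = 1/(√(-1483)) = 1/(I*√1483) = -I*√1483/1483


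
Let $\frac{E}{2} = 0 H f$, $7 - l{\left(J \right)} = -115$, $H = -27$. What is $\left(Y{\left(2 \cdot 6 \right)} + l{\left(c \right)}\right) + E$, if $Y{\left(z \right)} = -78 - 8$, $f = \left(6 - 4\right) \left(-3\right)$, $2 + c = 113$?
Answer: $36$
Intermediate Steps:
$c = 111$ ($c = -2 + 113 = 111$)
$f = -6$ ($f = 2 \left(-3\right) = -6$)
$l{\left(J \right)} = 122$ ($l{\left(J \right)} = 7 - -115 = 7 + 115 = 122$)
$Y{\left(z \right)} = -86$ ($Y{\left(z \right)} = -78 - 8 = -86$)
$E = 0$ ($E = 2 \cdot 0 \left(-27\right) \left(-6\right) = 2 \cdot 0 \left(-6\right) = 2 \cdot 0 = 0$)
$\left(Y{\left(2 \cdot 6 \right)} + l{\left(c \right)}\right) + E = \left(-86 + 122\right) + 0 = 36 + 0 = 36$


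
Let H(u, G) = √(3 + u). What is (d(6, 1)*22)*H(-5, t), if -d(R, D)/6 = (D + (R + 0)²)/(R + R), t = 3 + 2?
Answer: -407*I*√2 ≈ -575.58*I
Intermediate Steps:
t = 5
d(R, D) = -3*(D + R²)/R (d(R, D) = -6*(D + (R + 0)²)/(R + R) = -6*(D + R²)/(2*R) = -6*(D + R²)*1/(2*R) = -3*(D + R²)/R)
(d(6, 1)*22)*H(-5, t) = ((-3*6 - 3*1/6)*22)*√(3 - 5) = ((-18 - 3*1*⅙)*22)*√(-2) = ((-18 - ½)*22)*(I*√2) = (-37/2*22)*(I*√2) = -407*I*√2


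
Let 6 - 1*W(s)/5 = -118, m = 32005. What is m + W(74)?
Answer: 32625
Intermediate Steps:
W(s) = 620 (W(s) = 30 - 5*(-118) = 30 + 590 = 620)
m + W(74) = 32005 + 620 = 32625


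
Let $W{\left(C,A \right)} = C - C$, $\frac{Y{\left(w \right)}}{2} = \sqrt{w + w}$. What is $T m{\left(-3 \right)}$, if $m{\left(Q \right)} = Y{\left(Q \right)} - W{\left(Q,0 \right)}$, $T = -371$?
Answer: $- 742 i \sqrt{6} \approx - 1817.5 i$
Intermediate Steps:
$Y{\left(w \right)} = 2 \sqrt{2} \sqrt{w}$ ($Y{\left(w \right)} = 2 \sqrt{w + w} = 2 \sqrt{2 w} = 2 \sqrt{2} \sqrt{w}$)
$W{\left(C,A \right)} = 0$
$m{\left(Q \right)} = 2 \sqrt{2} \sqrt{Q}$ ($m{\left(Q \right)} = 2 \sqrt{2} \sqrt{Q} - 0 = 2 \sqrt{2} \sqrt{Q} + 0 = 2 \sqrt{2} \sqrt{Q}$)
$T m{\left(-3 \right)} = - 371 \cdot 2 \sqrt{2} \sqrt{-3} = - 371 \cdot 2 \sqrt{2} i \sqrt{3} = - 371 \cdot 2 i \sqrt{6} = - 742 i \sqrt{6}$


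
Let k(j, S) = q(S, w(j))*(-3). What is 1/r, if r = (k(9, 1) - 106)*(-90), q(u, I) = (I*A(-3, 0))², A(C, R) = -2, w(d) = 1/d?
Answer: 3/28660 ≈ 0.00010468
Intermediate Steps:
w(d) = 1/d
q(u, I) = 4*I² (q(u, I) = (I*(-2))² = (-2*I)² = 4*I²)
k(j, S) = -12/j² (k(j, S) = (4*(1/j)²)*(-3) = (4/j²)*(-3) = -12/j²)
r = 28660/3 (r = (-12/9² - 106)*(-90) = (-12*1/81 - 106)*(-90) = (-4/27 - 106)*(-90) = -2866/27*(-90) = 28660/3 ≈ 9553.3)
1/r = 1/(28660/3) = 3/28660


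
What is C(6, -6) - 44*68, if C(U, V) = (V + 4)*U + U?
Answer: -2998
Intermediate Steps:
C(U, V) = U + U*(4 + V) (C(U, V) = (4 + V)*U + U = U*(4 + V) + U = U + U*(4 + V))
C(6, -6) - 44*68 = 6*(5 - 6) - 44*68 = 6*(-1) - 2992 = -6 - 2992 = -2998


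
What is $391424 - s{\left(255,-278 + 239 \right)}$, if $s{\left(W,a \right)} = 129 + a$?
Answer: $391334$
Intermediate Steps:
$391424 - s{\left(255,-278 + 239 \right)} = 391424 - \left(129 + \left(-278 + 239\right)\right) = 391424 - \left(129 - 39\right) = 391424 - 90 = 391334$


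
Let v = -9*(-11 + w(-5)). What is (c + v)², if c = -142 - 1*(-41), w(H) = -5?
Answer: 1849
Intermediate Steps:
v = 144 (v = -9*(-11 - 5) = -9*(-16) = 144)
c = -101 (c = -142 + 41 = -101)
(c + v)² = (-101 + 144)² = 43² = 1849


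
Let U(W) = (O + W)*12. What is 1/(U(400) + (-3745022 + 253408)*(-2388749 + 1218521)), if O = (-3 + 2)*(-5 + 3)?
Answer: 1/4085984472816 ≈ 2.4474e-13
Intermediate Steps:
O = 2 (O = -1*(-2) = 2)
U(W) = 24 + 12*W (U(W) = (2 + W)*12 = 24 + 12*W)
1/(U(400) + (-3745022 + 253408)*(-2388749 + 1218521)) = 1/((24 + 12*400) + (-3745022 + 253408)*(-2388749 + 1218521)) = 1/((24 + 4800) - 3491614*(-1170228)) = 1/(4824 + 4085984467992) = 1/4085984472816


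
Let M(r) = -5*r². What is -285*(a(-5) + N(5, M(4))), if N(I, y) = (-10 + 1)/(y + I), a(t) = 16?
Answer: -22971/5 ≈ -4594.2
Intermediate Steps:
N(I, y) = -9/(I + y)
-285*(a(-5) + N(5, M(4))) = -285*(16 - 9/(5 - 5*4²)) = -285*(16 - 9/(5 - 5*16)) = -285*(16 - 9/(5 - 80)) = -285*(16 - 9/(-75)) = -285*(16 - 9*(-1/75)) = -285*(16 + 3/25) = -285*403/25 = -22971/5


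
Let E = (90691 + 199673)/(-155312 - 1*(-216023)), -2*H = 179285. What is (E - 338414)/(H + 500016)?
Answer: -13696774660/16609457039 ≈ -0.82464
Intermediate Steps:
H = -179285/2 (H = -½*179285 = -179285/2 ≈ -89643.)
E = 96788/20237 (E = 290364/(-155312 + 216023) = 290364/60711 = 290364*(1/60711) = 96788/20237 ≈ 4.7827)
(E - 338414)/(H + 500016) = (96788/20237 - 338414)/(-179285/2 + 500016) = -6848387330/(20237*820747/2) = -6848387330/20237*2/820747 = -13696774660/16609457039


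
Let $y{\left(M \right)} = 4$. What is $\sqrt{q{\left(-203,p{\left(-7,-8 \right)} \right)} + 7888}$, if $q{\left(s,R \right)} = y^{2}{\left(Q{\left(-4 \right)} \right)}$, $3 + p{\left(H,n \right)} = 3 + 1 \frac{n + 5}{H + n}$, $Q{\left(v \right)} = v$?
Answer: $4 \sqrt{494} \approx 88.904$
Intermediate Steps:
$p{\left(H,n \right)} = \frac{5 + n}{H + n}$ ($p{\left(H,n \right)} = -3 + \left(3 + 1 \frac{n + 5}{H + n}\right) = -3 + \left(3 + 1 \frac{5 + n}{H + n}\right) = -3 + \left(3 + \frac{5 + n}{H + n}\right) = \frac{5 + n}{H + n}$)
$q{\left(s,R \right)} = 16$ ($q{\left(s,R \right)} = 4^{2} = 16$)
$\sqrt{q{\left(-203,p{\left(-7,-8 \right)} \right)} + 7888} = \sqrt{16 + 7888} = \sqrt{7904} = 4 \sqrt{494}$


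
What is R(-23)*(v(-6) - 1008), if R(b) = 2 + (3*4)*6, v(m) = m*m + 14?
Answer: -70892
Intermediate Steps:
v(m) = 14 + m² (v(m) = m² + 14 = 14 + m²)
R(b) = 74 (R(b) = 2 + 12*6 = 2 + 72 = 74)
R(-23)*(v(-6) - 1008) = 74*((14 + (-6)²) - 1008) = 74*((14 + 36) - 1008) = 74*(50 - 1008) = 74*(-958) = -70892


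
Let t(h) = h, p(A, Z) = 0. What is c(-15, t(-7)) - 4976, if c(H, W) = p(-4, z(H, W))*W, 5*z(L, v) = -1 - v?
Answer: -4976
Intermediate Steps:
z(L, v) = -1/5 - v/5 (z(L, v) = (-1 - v)/5 = -1/5 - v/5)
c(H, W) = 0 (c(H, W) = 0*W = 0)
c(-15, t(-7)) - 4976 = 0 - 4976 = -4976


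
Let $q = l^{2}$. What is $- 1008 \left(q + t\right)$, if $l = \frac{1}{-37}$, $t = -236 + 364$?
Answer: $- \frac{176634864}{1369} \approx -1.2902 \cdot 10^{5}$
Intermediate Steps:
$t = 128$
$l = - \frac{1}{37} \approx -0.027027$
$q = \frac{1}{1369}$ ($q = \left(- \frac{1}{37}\right)^{2} = \frac{1}{1369} \approx 0.00073046$)
$- 1008 \left(q + t\right) = - 1008 \left(\frac{1}{1369} + 128\right) = \left(-1008\right) \frac{175233}{1369} = - \frac{176634864}{1369}$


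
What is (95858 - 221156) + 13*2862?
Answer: -88092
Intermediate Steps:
(95858 - 221156) + 13*2862 = -125298 + 37206 = -88092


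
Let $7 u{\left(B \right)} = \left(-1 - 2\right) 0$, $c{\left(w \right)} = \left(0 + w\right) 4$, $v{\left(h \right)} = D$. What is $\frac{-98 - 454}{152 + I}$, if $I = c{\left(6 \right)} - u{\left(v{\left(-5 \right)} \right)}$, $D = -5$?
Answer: $- \frac{69}{22} \approx -3.1364$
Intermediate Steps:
$v{\left(h \right)} = -5$
$c{\left(w \right)} = 4 w$ ($c{\left(w \right)} = w 4 = 4 w$)
$u{\left(B \right)} = 0$ ($u{\left(B \right)} = \frac{\left(-1 - 2\right) 0}{7} = \frac{\left(-3\right) 0}{7} = \frac{1}{7} \cdot 0 = 0$)
$I = 24$ ($I = 4 \cdot 6 - 0 = 24 + 0 = 24$)
$\frac{-98 - 454}{152 + I} = \frac{-98 - 454}{152 + 24} = - \frac{552}{176} = \left(-552\right) \frac{1}{176} = - \frac{69}{22}$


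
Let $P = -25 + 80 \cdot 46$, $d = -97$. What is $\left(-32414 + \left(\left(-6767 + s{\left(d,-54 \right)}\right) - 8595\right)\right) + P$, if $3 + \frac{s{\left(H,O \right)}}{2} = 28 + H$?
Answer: $-44265$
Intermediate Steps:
$s{\left(H,O \right)} = 50 + 2 H$ ($s{\left(H,O \right)} = -6 + 2 \left(28 + H\right) = -6 + \left(56 + 2 H\right) = 50 + 2 H$)
$P = 3655$ ($P = -25 + 3680 = 3655$)
$\left(-32414 + \left(\left(-6767 + s{\left(d,-54 \right)}\right) - 8595\right)\right) + P = \left(-32414 + \left(\left(-6767 + \left(50 + 2 \left(-97\right)\right)\right) - 8595\right)\right) + 3655 = \left(-32414 + \left(\left(-6767 + \left(50 - 194\right)\right) - 8595\right)\right) + 3655 = \left(-32414 - 15506\right) + 3655 = -47920 + 3655 = -44265$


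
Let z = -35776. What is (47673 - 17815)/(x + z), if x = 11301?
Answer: -29858/24475 ≈ -1.2199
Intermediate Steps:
(47673 - 17815)/(x + z) = (47673 - 17815)/(11301 - 35776) = 29858/(-24475) = 29858*(-1/24475) = -29858/24475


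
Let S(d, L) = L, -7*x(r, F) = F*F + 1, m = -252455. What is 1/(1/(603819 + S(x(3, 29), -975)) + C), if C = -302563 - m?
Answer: -602844/30207307151 ≈ -1.9957e-5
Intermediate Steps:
x(r, F) = -⅐ - F²/7 (x(r, F) = -(F*F + 1)/7 = -(F² + 1)/7 = -(1 + F²)/7 = -⅐ - F²/7)
C = -50108 (C = -302563 - 1*(-252455) = -302563 + 252455 = -50108)
1/(1/(603819 + S(x(3, 29), -975)) + C) = 1/(1/(603819 - 975) - 50108) = 1/(1/602844 - 50108) = 1/(-30207307151/602844) = -602844/30207307151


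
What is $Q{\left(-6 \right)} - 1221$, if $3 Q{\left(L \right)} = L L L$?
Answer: $-1293$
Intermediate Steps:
$Q{\left(L \right)} = \frac{L^{3}}{3}$ ($Q{\left(L \right)} = \frac{L L L}{3} = \frac{L^{2} L}{3} = \frac{L^{3}}{3}$)
$Q{\left(-6 \right)} - 1221 = \frac{\left(-6\right)^{3}}{3} - 1221 = \frac{1}{3} \left(-216\right) - 1221 = -72 - 1221 = -1293$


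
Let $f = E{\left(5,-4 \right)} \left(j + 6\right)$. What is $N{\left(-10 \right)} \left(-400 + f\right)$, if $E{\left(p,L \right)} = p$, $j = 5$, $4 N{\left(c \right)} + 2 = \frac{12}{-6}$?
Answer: $345$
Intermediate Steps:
$N{\left(c \right)} = -1$ ($N{\left(c \right)} = - \frac{1}{2} + \frac{12 \frac{1}{-6}}{4} = - \frac{1}{2} + \frac{12 \left(- \frac{1}{6}\right)}{4} = - \frac{1}{2} + \frac{1}{4} \left(-2\right) = - \frac{1}{2} - \frac{1}{2} = -1$)
$f = 55$ ($f = 5 \left(5 + 6\right) = 5 \cdot 11 = 55$)
$N{\left(-10 \right)} \left(-400 + f\right) = - (-400 + 55) = \left(-1\right) \left(-345\right) = 345$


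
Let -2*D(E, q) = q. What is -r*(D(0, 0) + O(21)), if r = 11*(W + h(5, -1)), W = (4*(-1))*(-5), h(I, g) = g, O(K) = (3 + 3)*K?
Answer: -26334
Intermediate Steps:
O(K) = 6*K
D(E, q) = -q/2
W = 20 (W = -4*(-5) = 20)
r = 209 (r = 11*(20 - 1) = 11*19 = 209)
-r*(D(0, 0) + O(21)) = -209*(-½*0 + 6*21) = -209*(0 + 126) = -209*126 = -1*26334 = -26334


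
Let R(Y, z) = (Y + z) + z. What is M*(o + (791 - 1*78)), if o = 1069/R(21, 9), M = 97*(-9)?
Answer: -8402916/13 ≈ -6.4638e+5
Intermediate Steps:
M = -873
R(Y, z) = Y + 2*z
o = 1069/39 (o = 1069/(21 + 2*9) = 1069/(21 + 18) = 1069/39 ≈ 27.410)
M*(o + (791 - 1*78)) = -873*(1069/39 + (791 - 1*78)) = -873*(1069/39 + (791 - 78)) = -873*(1069/39 + 713) = -873*28876/39 = -8402916/13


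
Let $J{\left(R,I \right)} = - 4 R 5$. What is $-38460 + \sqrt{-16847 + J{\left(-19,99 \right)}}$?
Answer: $-38460 + i \sqrt{16467} \approx -38460.0 + 128.32 i$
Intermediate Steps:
$J{\left(R,I \right)} = - 20 R$
$-38460 + \sqrt{-16847 + J{\left(-19,99 \right)}} = -38460 + \sqrt{-16847 - -380} = -38460 + \sqrt{-16847 + 380} = -38460 + \sqrt{-16467} = -38460 + i \sqrt{16467}$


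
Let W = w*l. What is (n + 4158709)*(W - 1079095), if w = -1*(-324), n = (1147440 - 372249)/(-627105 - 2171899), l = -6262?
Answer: -36177675341684699035/2799004 ≈ -1.2925e+13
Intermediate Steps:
n = -775191/2799004 (n = 775191/(-2799004) = 775191*(-1/2799004) = -775191/2799004 ≈ -0.27695)
w = 324
W = -2028888 (W = 324*(-6262) = -2028888)
(n + 4158709)*(W - 1079095) = (-775191/2799004 + 4158709)*(-2028888 - 1079095) = (11640242350645/2799004)*(-3107983) = -36177675341684699035/2799004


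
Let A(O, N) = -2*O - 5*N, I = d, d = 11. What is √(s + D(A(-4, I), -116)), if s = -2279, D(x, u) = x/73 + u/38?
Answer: 10*I*√43913807/1387 ≈ 47.778*I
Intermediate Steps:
I = 11
A(O, N) = -5*N - 2*O
D(x, u) = u/38 + x/73 (D(x, u) = x*(1/73) + u*(1/38) = x/73 + u/38 = u/38 + x/73)
√(s + D(A(-4, I), -116)) = √(-2279 + ((1/38)*(-116) + (-5*11 - 2*(-4))/73)) = √(-2279 + (-58/19 + (-55 + 8)/73)) = √(-2279 + (-58/19 + (1/73)*(-47))) = √(-2279 + (-58/19 - 47/73)) = √(-2279 - 5127/1387) = √(-3166100/1387) = 10*I*√43913807/1387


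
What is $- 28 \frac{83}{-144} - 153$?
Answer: $- \frac{4927}{36} \approx -136.86$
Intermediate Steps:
$- 28 \frac{83}{-144} - 153 = - 28 \cdot 83 \left(- \frac{1}{144}\right) - 153 = \left(-28\right) \left(- \frac{83}{144}\right) - 153 = \frac{581}{36} - 153 = - \frac{4927}{36}$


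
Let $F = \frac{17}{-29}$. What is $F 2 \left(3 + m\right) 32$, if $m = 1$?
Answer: $- \frac{4352}{29} \approx -150.07$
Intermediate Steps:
$F = - \frac{17}{29}$ ($F = 17 \left(- \frac{1}{29}\right) = - \frac{17}{29} \approx -0.58621$)
$F 2 \left(3 + m\right) 32 = - \frac{17 \cdot 2 \left(3 + 1\right)}{29} \cdot 32 = - \frac{17 \cdot 2 \cdot 4}{29} \cdot 32 = \left(- \frac{17}{29}\right) 8 \cdot 32 = \left(- \frac{136}{29}\right) 32 = - \frac{4352}{29}$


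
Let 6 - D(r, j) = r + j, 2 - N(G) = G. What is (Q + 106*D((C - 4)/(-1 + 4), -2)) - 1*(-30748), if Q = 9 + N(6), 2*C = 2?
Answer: 31707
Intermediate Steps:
C = 1 (C = (½)*2 = 1)
N(G) = 2 - G
Q = 5 (Q = 9 + (2 - 1*6) = 9 + (2 - 6) = 9 - 4 = 5)
D(r, j) = 6 - j - r (D(r, j) = 6 - (r + j) = 6 - (j + r) = 6 + (-j - r) = 6 - j - r)
(Q + 106*D((C - 4)/(-1 + 4), -2)) - 1*(-30748) = (5 + 106*(6 - 1*(-2) - (1 - 4)/(-1 + 4))) - 1*(-30748) = (5 + 106*(6 + 2 - (-3)/3)) + 30748 = (5 + 106*(6 + 2 - 1*(-1))) + 30748 = (5 + 106*(6 + 2 + 1)) + 30748 = (5 + 106*9) + 30748 = (5 + 954) + 30748 = 959 + 30748 = 31707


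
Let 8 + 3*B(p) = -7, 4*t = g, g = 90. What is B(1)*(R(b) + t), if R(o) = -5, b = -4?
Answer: -175/2 ≈ -87.500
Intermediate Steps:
t = 45/2 (t = (¼)*90 = 45/2 ≈ 22.500)
B(p) = -5 (B(p) = -8/3 + (⅓)*(-7) = -8/3 - 7/3 = -5)
B(1)*(R(b) + t) = -5*(-5 + 45/2) = -5*35/2 = -175/2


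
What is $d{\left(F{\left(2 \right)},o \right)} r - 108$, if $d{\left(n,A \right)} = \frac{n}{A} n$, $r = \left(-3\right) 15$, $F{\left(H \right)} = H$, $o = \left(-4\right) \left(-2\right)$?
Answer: $- \frac{261}{2} \approx -130.5$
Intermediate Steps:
$o = 8$
$r = -45$
$d{\left(n,A \right)} = \frac{n^{2}}{A}$
$d{\left(F{\left(2 \right)},o \right)} r - 108 = \frac{2^{2}}{8} \left(-45\right) - 108 = \frac{1}{8} \cdot 4 \left(-45\right) - 108 = \frac{1}{2} \left(-45\right) - 108 = - \frac{45}{2} - 108 = - \frac{261}{2}$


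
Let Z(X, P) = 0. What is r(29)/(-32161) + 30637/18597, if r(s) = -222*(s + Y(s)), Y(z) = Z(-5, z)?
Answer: 38104967/20624073 ≈ 1.8476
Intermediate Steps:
Y(z) = 0
r(s) = -222*s (r(s) = -222*(s + 0) = -222*s)
r(29)/(-32161) + 30637/18597 = -222*29/(-32161) + 30637/18597 = -6438*(-1/32161) + 30637*(1/18597) = 222/1109 + 30637/18597 = 38104967/20624073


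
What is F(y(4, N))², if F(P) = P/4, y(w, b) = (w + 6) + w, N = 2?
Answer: 49/4 ≈ 12.250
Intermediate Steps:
y(w, b) = 6 + 2*w (y(w, b) = (6 + w) + w = 6 + 2*w)
F(P) = P/4 (F(P) = P*(¼) = P/4)
F(y(4, N))² = ((6 + 2*4)/4)² = ((6 + 8)/4)² = ((¼)*14)² = (7/2)² = 49/4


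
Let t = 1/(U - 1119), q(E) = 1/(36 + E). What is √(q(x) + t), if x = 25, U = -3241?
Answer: √285840510/132980 ≈ 0.12714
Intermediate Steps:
t = -1/4360 (t = 1/(-3241 - 1119) = 1/(-4360) = -1/4360 ≈ -0.00022936)
√(q(x) + t) = √(1/(36 + 25) - 1/4360) = √(1/61 - 1/4360) = √(4299/265960) = √285840510/132980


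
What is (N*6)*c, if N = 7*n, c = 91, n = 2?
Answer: 7644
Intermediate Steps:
N = 14 (N = 7*2 = 14)
(N*6)*c = (14*6)*91 = 84*91 = 7644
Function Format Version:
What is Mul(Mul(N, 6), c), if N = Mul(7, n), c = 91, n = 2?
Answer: 7644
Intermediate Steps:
N = 14 (N = Mul(7, 2) = 14)
Mul(Mul(N, 6), c) = Mul(Mul(14, 6), 91) = Mul(84, 91) = 7644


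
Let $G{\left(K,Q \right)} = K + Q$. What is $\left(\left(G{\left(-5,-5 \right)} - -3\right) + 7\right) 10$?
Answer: $0$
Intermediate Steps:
$\left(\left(G{\left(-5,-5 \right)} - -3\right) + 7\right) 10 = \left(\left(\left(-5 - 5\right) - -3\right) + 7\right) 10 = \left(\left(-10 + 3\right) + 7\right) 10 = \left(-7 + 7\right) 10 = 0 \cdot 10 = 0$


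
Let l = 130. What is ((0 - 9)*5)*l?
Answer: -5850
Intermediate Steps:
((0 - 9)*5)*l = ((0 - 9)*5)*130 = -9*5*130 = -45*130 = -5850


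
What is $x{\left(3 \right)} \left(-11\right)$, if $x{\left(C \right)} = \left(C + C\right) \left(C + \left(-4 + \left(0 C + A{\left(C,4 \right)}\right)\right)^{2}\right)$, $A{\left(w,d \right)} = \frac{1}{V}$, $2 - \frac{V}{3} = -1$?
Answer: $- \frac{32296}{27} \approx -1196.1$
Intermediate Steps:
$V = 9$ ($V = 6 - -3 = 6 + 3 = 9$)
$A{\left(w,d \right)} = \frac{1}{9}$
$x{\left(C \right)} = 2 C \left(\frac{1225}{81} + C\right)$ ($x{\left(C \right)} = \left(C + C\right) \left(C + \left(-4 + \left(0 C + \frac{1}{9}\right)\right)^{2}\right) = 2 C \left(C + \left(-4 + \left(0 + \frac{1}{9}\right)\right)^{2}\right) = 2 C \left(C + \left(-4 + \frac{1}{9}\right)^{2}\right) = 2 C \left(C + \left(- \frac{35}{9}\right)^{2}\right) = 2 C \left(C + \frac{1225}{81}\right) = 2 C \left(\frac{1225}{81} + C\right)$)
$x{\left(3 \right)} \left(-11\right) = \frac{2}{81} \cdot 3 \left(1225 + 81 \cdot 3\right) \left(-11\right) = \frac{2}{81} \cdot 3 \left(1225 + 243\right) \left(-11\right) = \frac{2}{81} \cdot 3 \cdot 1468 \left(-11\right) = \frac{2936}{27} \left(-11\right) = - \frac{32296}{27}$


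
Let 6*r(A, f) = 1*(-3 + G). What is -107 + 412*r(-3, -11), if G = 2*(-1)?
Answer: -1351/3 ≈ -450.33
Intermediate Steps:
G = -2
r(A, f) = -⅚ (r(A, f) = (1*(-3 - 2))/6 = (1*(-5))/6 = (⅙)*(-5) = -⅚)
-107 + 412*r(-3, -11) = -107 + 412*(-⅚) = -107 - 1030/3 = -1351/3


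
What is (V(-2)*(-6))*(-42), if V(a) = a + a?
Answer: -1008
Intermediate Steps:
V(a) = 2*a
(V(-2)*(-6))*(-42) = ((2*(-2))*(-6))*(-42) = -4*(-6)*(-42) = 24*(-42) = -1008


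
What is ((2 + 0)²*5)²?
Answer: 400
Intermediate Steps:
((2 + 0)²*5)² = (2²*5)² = (4*5)² = 20² = 400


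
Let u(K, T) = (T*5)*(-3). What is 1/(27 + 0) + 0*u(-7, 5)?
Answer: 1/27 ≈ 0.037037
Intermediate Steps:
u(K, T) = -15*T (u(K, T) = (5*T)*(-3) = -15*T)
1/(27 + 0) + 0*u(-7, 5) = 1/(27 + 0) + 0*(-15*5) = 1/27 + 0*(-75) = 1/27 + 0 = 1/27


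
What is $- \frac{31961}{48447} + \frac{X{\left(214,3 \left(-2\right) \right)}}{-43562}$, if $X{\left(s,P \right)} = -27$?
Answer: $- \frac{1390977013}{2110448214} \approx -0.65909$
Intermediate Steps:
$- \frac{31961}{48447} + \frac{X{\left(214,3 \left(-2\right) \right)}}{-43562} = - \frac{31961}{48447} - \frac{27}{-43562} = \left(-31961\right) \frac{1}{48447} - - \frac{27}{43562} = - \frac{31961}{48447} + \frac{27}{43562} = - \frac{1390977013}{2110448214}$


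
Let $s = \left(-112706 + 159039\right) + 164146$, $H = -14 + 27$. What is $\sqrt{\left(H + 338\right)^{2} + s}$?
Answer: $4 \sqrt{20855} \approx 577.65$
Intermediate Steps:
$H = 13$
$s = 210479$ ($s = 46333 + 164146 = 210479$)
$\sqrt{\left(H + 338\right)^{2} + s} = \sqrt{\left(13 + 338\right)^{2} + 210479} = \sqrt{351^{2} + 210479} = \sqrt{123201 + 210479} = \sqrt{333680} = 4 \sqrt{20855}$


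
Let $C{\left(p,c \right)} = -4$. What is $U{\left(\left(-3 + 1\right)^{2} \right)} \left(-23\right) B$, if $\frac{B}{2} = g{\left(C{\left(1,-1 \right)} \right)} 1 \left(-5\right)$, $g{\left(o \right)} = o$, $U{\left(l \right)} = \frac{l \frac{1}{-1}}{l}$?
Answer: $920$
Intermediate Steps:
$U{\left(l \right)} = -1$ ($U{\left(l \right)} = \frac{l \left(-1\right)}{l} = \frac{\left(-1\right) l}{l} = -1$)
$B = 40$ ($B = 2 \left(-4\right) 1 \left(-5\right) = 2 \left(\left(-4\right) \left(-5\right)\right) = 2 \cdot 20 = 40$)
$U{\left(\left(-3 + 1\right)^{2} \right)} \left(-23\right) B = \left(-1\right) \left(-23\right) 40 = 23 \cdot 40 = 920$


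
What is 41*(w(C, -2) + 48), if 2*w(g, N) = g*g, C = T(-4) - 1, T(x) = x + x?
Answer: 7257/2 ≈ 3628.5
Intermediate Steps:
T(x) = 2*x
C = -9 (C = 2*(-4) - 1 = -8 - 1 = -9)
w(g, N) = g²/2 (w(g, N) = (g*g)/2 = g²/2)
41*(w(C, -2) + 48) = 41*((½)*(-9)² + 48) = 41*((½)*81 + 48) = 41*(81/2 + 48) = 41*(177/2) = 7257/2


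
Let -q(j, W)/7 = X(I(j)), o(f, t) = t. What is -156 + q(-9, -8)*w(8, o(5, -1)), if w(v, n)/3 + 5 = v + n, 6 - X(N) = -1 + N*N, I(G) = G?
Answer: 2952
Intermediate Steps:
X(N) = 7 - N² (X(N) = 6 - (-1 + N*N) = 6 - (-1 + N²) = 6 + (1 - N²) = 7 - N²)
q(j, W) = -49 + 7*j² (q(j, W) = -7*(7 - j²) = -49 + 7*j²)
w(v, n) = -15 + 3*n + 3*v (w(v, n) = -15 + 3*(v + n) = -15 + 3*(n + v) = -15 + (3*n + 3*v) = -15 + 3*n + 3*v)
-156 + q(-9, -8)*w(8, o(5, -1)) = -156 + (-49 + 7*(-9)²)*(-15 + 3*(-1) + 3*8) = -156 + (-49 + 7*81)*(-15 - 3 + 24) = -156 + (-49 + 567)*6 = -156 + 518*6 = -156 + 3108 = 2952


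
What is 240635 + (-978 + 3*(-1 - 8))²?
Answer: 1250660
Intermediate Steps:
240635 + (-978 + 3*(-1 - 8))² = 240635 + (-978 + 3*(-9))² = 240635 + (-978 - 27)² = 240635 + (-1005)² = 240635 + 1010025 = 1250660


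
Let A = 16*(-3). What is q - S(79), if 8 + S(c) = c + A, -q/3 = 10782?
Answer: -32369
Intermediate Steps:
q = -32346 (q = -3*10782 = -32346)
A = -48
S(c) = -56 + c (S(c) = -8 + (c - 48) = -8 + (-48 + c) = -56 + c)
q - S(79) = -32346 - (-56 + 79) = -32346 - 1*23 = -32346 - 23 = -32369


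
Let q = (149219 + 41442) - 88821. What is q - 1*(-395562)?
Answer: 497402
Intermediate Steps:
q = 101840 (q = 190661 - 88821 = 101840)
q - 1*(-395562) = 101840 - 1*(-395562) = 101840 + 395562 = 497402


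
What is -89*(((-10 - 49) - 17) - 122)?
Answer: 17622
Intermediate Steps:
-89*(((-10 - 49) - 17) - 122) = -89*((-59 - 17) - 122) = -89*(-76 - 122) = -89*(-198) = 17622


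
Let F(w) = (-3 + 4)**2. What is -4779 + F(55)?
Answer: -4778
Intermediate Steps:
F(w) = 1 (F(w) = 1**2 = 1)
-4779 + F(55) = -4779 + 1 = -4778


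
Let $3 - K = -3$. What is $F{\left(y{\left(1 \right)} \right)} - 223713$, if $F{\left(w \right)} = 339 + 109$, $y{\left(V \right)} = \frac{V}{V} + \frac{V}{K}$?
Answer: $-223265$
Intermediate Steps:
$K = 6$ ($K = 3 - -3 = 3 + 3 = 6$)
$y{\left(V \right)} = 1 + \frac{V}{6}$ ($y{\left(V \right)} = \frac{V}{V} + \frac{V}{6} = 1 + V \frac{1}{6} = 1 + \frac{V}{6}$)
$F{\left(w \right)} = 448$
$F{\left(y{\left(1 \right)} \right)} - 223713 = 448 - 223713 = -223265$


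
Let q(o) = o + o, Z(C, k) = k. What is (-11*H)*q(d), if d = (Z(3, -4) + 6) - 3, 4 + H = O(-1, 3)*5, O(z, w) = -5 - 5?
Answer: -1188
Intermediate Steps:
O(z, w) = -10
H = -54 (H = -4 - 10*5 = -4 - 50 = -54)
d = -1 (d = (-4 + 6) - 3 = 2 - 3 = -1)
q(o) = 2*o
(-11*H)*q(d) = (-11*(-54))*(2*(-1)) = 594*(-2) = -1188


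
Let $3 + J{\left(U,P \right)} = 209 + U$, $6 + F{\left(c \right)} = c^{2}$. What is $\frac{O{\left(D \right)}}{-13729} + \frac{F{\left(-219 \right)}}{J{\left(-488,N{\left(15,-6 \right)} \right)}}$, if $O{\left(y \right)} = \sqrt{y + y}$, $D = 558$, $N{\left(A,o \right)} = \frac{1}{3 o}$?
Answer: $- \frac{15985}{94} - \frac{6 \sqrt{31}}{13729} \approx -170.06$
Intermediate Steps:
$N{\left(A,o \right)} = \frac{1}{3 o}$
$F{\left(c \right)} = -6 + c^{2}$
$O{\left(y \right)} = \sqrt{2} \sqrt{y}$ ($O{\left(y \right)} = \sqrt{2 y} = \sqrt{2} \sqrt{y}$)
$J{\left(U,P \right)} = 206 + U$ ($J{\left(U,P \right)} = -3 + \left(209 + U\right) = 206 + U$)
$\frac{O{\left(D \right)}}{-13729} + \frac{F{\left(-219 \right)}}{J{\left(-488,N{\left(15,-6 \right)} \right)}} = \frac{\sqrt{2} \sqrt{558}}{-13729} + \frac{-6 + \left(-219\right)^{2}}{206 - 488} = \sqrt{2} \cdot 3 \sqrt{62} \left(- \frac{1}{13729}\right) + \frac{-6 + 47961}{-282} = 6 \sqrt{31} \left(- \frac{1}{13729}\right) + 47955 \left(- \frac{1}{282}\right) = - \frac{6 \sqrt{31}}{13729} - \frac{15985}{94} = - \frac{15985}{94} - \frac{6 \sqrt{31}}{13729}$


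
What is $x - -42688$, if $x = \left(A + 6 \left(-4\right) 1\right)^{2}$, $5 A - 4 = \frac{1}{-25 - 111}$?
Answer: $\frac{19987844929}{462400} \approx 43226.0$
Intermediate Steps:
$A = \frac{543}{680}$ ($A = \frac{4}{5} + \frac{1}{5 \left(-25 - 111\right)} = \frac{4}{5} + \frac{1}{5 \left(-136\right)} = \frac{4}{5} + \frac{1}{5} \left(- \frac{1}{136}\right) = \frac{4}{5} - \frac{1}{680} = \frac{543}{680} \approx 0.79853$)
$x = \frac{248913729}{462400}$ ($x = \left(\frac{543}{680} + 6 \left(-4\right) 1\right)^{2} = \left(\frac{543}{680} - 24\right)^{2} = \left(- \frac{15777}{680}\right)^{2} = \frac{248913729}{462400} \approx 538.31$)
$x - -42688 = \frac{248913729}{462400} - -42688 = \frac{248913729}{462400} + 42688 = \frac{19987844929}{462400}$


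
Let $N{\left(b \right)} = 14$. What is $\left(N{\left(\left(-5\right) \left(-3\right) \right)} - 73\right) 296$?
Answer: $-17464$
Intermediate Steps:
$\left(N{\left(\left(-5\right) \left(-3\right) \right)} - 73\right) 296 = \left(14 - 73\right) 296 = \left(-59\right) 296 = -17464$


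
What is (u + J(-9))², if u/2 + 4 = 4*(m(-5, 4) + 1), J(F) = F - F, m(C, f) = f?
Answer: 1024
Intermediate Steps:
J(F) = 0
u = 32 (u = -8 + 2*(4*(4 + 1)) = -8 + 2*(4*5) = -8 + 2*20 = -8 + 40 = 32)
(u + J(-9))² = (32 + 0)² = 32² = 1024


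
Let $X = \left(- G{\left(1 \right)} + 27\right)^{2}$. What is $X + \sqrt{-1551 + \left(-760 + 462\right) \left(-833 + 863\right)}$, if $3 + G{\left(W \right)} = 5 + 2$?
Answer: $529 + i \sqrt{10491} \approx 529.0 + 102.43 i$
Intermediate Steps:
$G{\left(W \right)} = 4$ ($G{\left(W \right)} = -3 + \left(5 + 2\right) = -3 + 7 = 4$)
$X = 529$ ($X = \left(\left(-1\right) 4 + 27\right)^{2} = \left(-4 + 27\right)^{2} = 23^{2} = 529$)
$X + \sqrt{-1551 + \left(-760 + 462\right) \left(-833 + 863\right)} = 529 + \sqrt{-1551 + \left(-760 + 462\right) \left(-833 + 863\right)} = 529 + \sqrt{-1551 - 8940} = 529 + \sqrt{-10491} = 529 + i \sqrt{10491}$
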